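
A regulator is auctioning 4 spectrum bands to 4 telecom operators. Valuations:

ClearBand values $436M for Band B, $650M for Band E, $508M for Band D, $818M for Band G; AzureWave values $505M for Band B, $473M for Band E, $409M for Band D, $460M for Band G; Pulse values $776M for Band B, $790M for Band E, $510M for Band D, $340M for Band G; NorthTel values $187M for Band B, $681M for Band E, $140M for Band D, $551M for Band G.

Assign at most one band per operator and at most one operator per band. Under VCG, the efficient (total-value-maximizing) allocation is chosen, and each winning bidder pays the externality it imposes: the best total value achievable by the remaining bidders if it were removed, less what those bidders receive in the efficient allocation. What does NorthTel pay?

NorthTel pays $110M.

Efficient allocation: ClearBand→Band G ($818M), AzureWave→Band D ($409M), Pulse→Band B ($776M), NorthTel→Band E ($681M); total welfare W = $2684M.
NorthTel receives Band E at value $681M, so the others get W − 681 = $2003M.
Without NorthTel: best allocation of the remaining 3 bidders over all 4 bands is ClearBand→Band G ($818M), AzureWave→Band B ($505M), Pulse→Band E ($790M), total $2113M.
VCG payment = (others' best without NorthTel) − (others' welfare with NorthTel) = 2113 − 2003 = $110M.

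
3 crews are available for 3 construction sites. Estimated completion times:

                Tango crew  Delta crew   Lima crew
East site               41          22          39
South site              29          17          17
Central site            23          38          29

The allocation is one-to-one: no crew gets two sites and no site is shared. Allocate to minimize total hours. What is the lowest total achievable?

Min total: 62 hours

This is the linear assignment problem.
Optimal: Tango crew→Central site (23 hours), Delta crew→East site (22 hours), Lima crew→South site (17 hours) — total 23+22+17 = 62 hours.
Row-greedy (each crew in turn takes its cheapest remaining site) gives 79 hours, worse by 17.
Swapping Delta crew↔Tango crew (Delta crew→Central site 38 hours, Tango crew→East site 41 hours) adds 34.
Every other assignment is strictly worse.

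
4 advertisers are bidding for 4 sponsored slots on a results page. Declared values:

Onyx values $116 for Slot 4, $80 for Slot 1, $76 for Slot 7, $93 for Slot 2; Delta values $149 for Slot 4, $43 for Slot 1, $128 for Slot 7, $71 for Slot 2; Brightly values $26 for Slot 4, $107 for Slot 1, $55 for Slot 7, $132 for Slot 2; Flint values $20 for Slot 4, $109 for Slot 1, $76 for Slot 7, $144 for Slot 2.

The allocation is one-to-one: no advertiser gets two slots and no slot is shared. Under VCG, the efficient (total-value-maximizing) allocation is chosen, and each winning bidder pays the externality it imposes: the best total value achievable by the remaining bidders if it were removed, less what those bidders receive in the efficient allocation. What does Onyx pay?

Onyx pays $21.

Efficient allocation: Onyx→Slot 4 ($116), Delta→Slot 7 ($128), Brightly→Slot 1 ($107), Flint→Slot 2 ($144); total welfare W = $495.
Onyx receives Slot 4 at value $116, so the others get W − 116 = $379.
Without Onyx: best allocation of the remaining 3 bidders over all 4 slots is Delta→Slot 4 ($149), Brightly→Slot 1 ($107), Flint→Slot 2 ($144), total $400.
VCG payment = (others' best without Onyx) − (others' welfare with Onyx) = 400 − 379 = $21.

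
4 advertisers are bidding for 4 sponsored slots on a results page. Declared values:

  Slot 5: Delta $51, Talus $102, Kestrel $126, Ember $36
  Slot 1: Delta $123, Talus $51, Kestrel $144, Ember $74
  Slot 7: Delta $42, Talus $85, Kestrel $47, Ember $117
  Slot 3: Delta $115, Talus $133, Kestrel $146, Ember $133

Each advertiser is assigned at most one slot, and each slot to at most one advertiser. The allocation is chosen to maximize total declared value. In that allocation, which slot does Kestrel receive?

Treat this as an assignment problem: match each advertiser to one slot.
Optimal: Delta→Slot 1 ($123), Talus→Slot 3 ($133), Kestrel→Slot 5 ($126), Ember→Slot 7 ($117) — total 123+133+126+117 = $499.
Max-entry greedy (repeatedly take the single best remaining cell) gives $488, worse by 11.
Kestrel's own top slot is Slot 3 ($146), but forcing Kestrel→Slot 3 and reassigning the rest optimally gives only $488 — worse by 11.

Kestrel receives Slot 5.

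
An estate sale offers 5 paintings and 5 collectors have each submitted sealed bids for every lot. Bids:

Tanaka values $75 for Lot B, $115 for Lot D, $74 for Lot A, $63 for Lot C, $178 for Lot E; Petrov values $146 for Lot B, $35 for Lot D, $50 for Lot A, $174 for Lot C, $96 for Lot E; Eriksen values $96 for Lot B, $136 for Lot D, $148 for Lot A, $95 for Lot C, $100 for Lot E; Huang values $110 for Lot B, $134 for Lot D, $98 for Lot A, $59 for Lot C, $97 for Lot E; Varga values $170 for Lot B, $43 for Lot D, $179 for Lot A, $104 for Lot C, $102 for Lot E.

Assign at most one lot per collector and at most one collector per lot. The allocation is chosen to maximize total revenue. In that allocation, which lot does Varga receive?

Treat this as an assignment problem: match each collector to one lot.
Optimal: Tanaka→Lot E ($178), Petrov→Lot C ($174), Eriksen→Lot A ($148), Huang→Lot D ($134), Varga→Lot B ($170) — total 178+174+148+134+170 = $804.
Max-entry greedy (repeatedly take the single best remaining cell) gives $777, worse by 27.
Swapping Varga↔Eriksen (Varga→Lot A $179, Eriksen→Lot B $96) loses 43.
Varga's own top lot is Lot A ($179), but forcing Varga→Lot A and reassigning the rest optimally gives only $777 — worse by 27.

Varga receives Lot B.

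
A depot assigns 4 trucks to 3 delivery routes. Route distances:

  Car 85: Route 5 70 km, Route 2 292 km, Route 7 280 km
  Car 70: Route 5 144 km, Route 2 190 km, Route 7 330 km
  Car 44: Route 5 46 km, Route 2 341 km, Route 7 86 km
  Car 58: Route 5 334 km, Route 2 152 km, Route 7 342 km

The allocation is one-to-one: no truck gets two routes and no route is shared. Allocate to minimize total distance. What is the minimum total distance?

Optimal: Car 85→Route 5 (70 km), Car 58→Route 2 (152 km), Car 44→Route 7 (86 km) — total 70+152+86 = 308 km.
Row-greedy (each truck in turn takes its cheapest remaining route) gives 346 km, worse by 38.
Next-best assignment: Car 85→Route 5, Car 70→Route 2, Car 44→Route 7 = 346 km.
Every other assignment is strictly worse.

Minimum total: 308 km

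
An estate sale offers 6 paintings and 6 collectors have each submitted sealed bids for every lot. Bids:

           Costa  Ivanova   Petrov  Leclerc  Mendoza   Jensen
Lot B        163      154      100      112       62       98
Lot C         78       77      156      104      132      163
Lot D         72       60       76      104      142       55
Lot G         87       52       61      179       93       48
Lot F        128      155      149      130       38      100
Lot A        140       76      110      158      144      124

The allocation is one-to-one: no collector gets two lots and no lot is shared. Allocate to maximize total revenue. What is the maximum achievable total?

Maximum total: $927

Optimal: Costa→Lot A ($140), Ivanova→Lot B ($154), Petrov→Lot F ($149), Leclerc→Lot G ($179), Mendoza→Lot D ($142), Jensen→Lot C ($163) — total 140+154+149+179+142+163 = $927.
Column-greedy (each lot in turn goes to its best remaining collector) gives $912, worse by 15.
Next-best assignment: Costa→Lot B, Ivanova→Lot F, Petrov→Lot C, Leclerc→Lot G, Mendoza→Lot D, Jensen→Lot A = $919.
Swapping Mendoza↔Leclerc (Mendoza→Lot G $93, Leclerc→Lot D $104) loses 124.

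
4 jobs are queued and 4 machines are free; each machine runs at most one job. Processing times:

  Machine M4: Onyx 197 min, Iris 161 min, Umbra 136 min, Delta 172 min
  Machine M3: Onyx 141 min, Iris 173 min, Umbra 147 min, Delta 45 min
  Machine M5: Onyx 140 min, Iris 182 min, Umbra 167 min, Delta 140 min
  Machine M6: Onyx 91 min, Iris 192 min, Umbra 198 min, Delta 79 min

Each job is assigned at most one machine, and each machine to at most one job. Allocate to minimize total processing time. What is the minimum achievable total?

Optimal: Onyx→Machine M6 (91 min), Iris→Machine M5 (182 min), Umbra→Machine M4 (136 min), Delta→Machine M3 (45 min) — total 91+182+136+45 = 454 min.
Row-greedy (each job in turn takes its cheapest remaining machine) gives 539 min, worse by 85.

Minimum total: 454 min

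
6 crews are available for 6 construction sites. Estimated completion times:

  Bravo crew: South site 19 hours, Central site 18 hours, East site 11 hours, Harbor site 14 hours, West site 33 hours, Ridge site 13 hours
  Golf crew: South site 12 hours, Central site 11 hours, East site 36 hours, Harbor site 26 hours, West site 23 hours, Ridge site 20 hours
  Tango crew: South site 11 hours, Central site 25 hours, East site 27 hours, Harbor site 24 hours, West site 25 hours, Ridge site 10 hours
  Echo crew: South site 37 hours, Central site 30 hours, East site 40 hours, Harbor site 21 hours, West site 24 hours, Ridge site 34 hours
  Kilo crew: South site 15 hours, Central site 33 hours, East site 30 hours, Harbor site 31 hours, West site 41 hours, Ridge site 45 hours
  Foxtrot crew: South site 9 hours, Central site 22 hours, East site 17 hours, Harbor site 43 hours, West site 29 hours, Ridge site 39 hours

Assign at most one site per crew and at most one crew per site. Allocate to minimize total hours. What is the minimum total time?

Optimal: Bravo crew→Harbor site (14 hours), Golf crew→Central site (11 hours), Tango crew→Ridge site (10 hours), Echo crew→West site (24 hours), Kilo crew→South site (15 hours), Foxtrot crew→East site (17 hours) — total 14+11+10+24+15+17 = 91 hours.
Min-entry greedy (repeatedly take the single cheapest remaining cell) gives 103 hours, worse by 12.
Next-best assignment: Bravo crew→East site, Golf crew→Central site, Tango crew→Ridge site, Echo crew→West site, Kilo crew→Harbor site, Foxtrot crew→South site = 96 hours.
Swapping Tango crew↔Golf crew (Tango crew→Central site 25 hours, Golf crew→Ridge site 20 hours) adds 24.

Minimum total: 91 hours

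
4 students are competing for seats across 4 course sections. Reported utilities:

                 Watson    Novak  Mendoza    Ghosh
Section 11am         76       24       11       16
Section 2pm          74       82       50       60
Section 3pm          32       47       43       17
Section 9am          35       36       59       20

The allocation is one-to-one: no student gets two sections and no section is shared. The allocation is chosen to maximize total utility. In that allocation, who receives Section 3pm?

Optimal: Watson→Section 11am (76 points), Novak→Section 3pm (47 points), Mendoza→Section 9am (59 points), Ghosh→Section 2pm (60 points) — total 76+47+59+60 = 242 points.
Column-greedy (each section in turn goes to its best remaining student) gives 221 points, worse by 21.
Next-best assignment: Watson→Section 11am, Novak→Section 2pm, Mendoza→Section 9am, Ghosh→Section 3pm = 234 points.
Novak's own top section is Section 2pm (82 points), but forcing Novak→Section 2pm and reassigning the rest optimally gives only 234 points — worse by 8.

Novak receives Section 3pm.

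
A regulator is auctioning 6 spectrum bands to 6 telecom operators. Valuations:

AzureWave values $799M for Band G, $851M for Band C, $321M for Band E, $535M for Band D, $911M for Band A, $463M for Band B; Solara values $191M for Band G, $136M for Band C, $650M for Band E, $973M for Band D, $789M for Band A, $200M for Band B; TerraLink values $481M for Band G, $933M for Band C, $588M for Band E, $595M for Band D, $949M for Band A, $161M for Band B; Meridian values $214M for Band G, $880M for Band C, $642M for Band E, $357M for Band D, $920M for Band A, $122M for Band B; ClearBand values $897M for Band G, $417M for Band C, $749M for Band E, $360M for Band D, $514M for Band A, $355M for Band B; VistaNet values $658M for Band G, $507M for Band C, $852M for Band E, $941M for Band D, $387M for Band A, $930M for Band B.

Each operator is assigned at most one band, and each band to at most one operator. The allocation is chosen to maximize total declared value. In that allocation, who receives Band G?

Optimal: AzureWave→Band G ($799M), Solara→Band D ($973M), TerraLink→Band C ($933M), Meridian→Band A ($920M), ClearBand→Band E ($749M), VistaNet→Band B ($930M) — total 799+973+933+920+749+930 = $5304M.
Row-greedy (each operator in turn takes its best remaining band) gives $5286M, worse by 18.
Next-best assignment: AzureWave→Band A, Solara→Band D, TerraLink→Band C, Meridian→Band E, ClearBand→Band G, VistaNet→Band B = $5286M.
Swapping ClearBand↔VistaNet (ClearBand→Band B $355M, VistaNet→Band E $852M) loses 472.
Every other assignment is strictly worse.
AzureWave's own top band is Band A ($911M), but forcing AzureWave→Band A and reassigning the rest optimally gives only $5286M — worse by 18.

AzureWave receives Band G.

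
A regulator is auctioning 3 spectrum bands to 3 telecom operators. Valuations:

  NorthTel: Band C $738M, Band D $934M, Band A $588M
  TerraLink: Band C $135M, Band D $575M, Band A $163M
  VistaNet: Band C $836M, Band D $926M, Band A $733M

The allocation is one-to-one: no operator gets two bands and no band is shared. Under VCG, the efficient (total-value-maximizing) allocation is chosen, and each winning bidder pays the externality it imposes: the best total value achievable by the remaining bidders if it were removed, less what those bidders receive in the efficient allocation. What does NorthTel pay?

NorthTel pays $103M.

Efficient allocation: NorthTel→Band C ($738M), TerraLink→Band D ($575M), VistaNet→Band A ($733M); total welfare W = $2046M.
NorthTel receives Band C at value $738M, so the others get W − 738 = $1308M.
Without NorthTel: best allocation of the remaining 2 bidders over all 3 bands is TerraLink→Band D ($575M), VistaNet→Band C ($836M), total $1411M.
VCG payment = (others' best without NorthTel) − (others' welfare with NorthTel) = 1411 − 1308 = $103M.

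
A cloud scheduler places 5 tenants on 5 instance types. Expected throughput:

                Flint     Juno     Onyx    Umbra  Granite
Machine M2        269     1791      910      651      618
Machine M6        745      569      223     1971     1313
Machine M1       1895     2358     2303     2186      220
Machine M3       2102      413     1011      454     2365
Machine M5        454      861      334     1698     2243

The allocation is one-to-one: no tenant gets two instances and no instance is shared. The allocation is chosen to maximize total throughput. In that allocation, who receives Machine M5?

Granite receives Machine M5.

Optimal: Flint→Machine M3 (2102 ops/s), Juno→Machine M2 (1791 ops/s), Onyx→Machine M1 (2303 ops/s), Umbra→Machine M6 (1971 ops/s), Granite→Machine M5 (2243 ops/s) — total 2102+1791+2303+1971+2243 = 10410 ops/s.
Max-entry greedy (repeatedly take the single best remaining cell) gives 8058 ops/s, worse by 2352.
Next-best assignment: Flint→Machine M3, Juno→Machine M1, Onyx→Machine M2, Umbra→Machine M6, Granite→Machine M5 = 9584 ops/s.
Swapping Flint↔Juno (Flint→Machine M2 269 ops/s, Juno→Machine M3 413 ops/s) loses 3211.
Checked against all permutations: 10410 ops/s is optimal.
Granite's own top instance is Machine M3 (2365 ops/s), but forcing Granite→Machine M3 and reassigning the rest optimally gives only 8902 ops/s — worse by 1508.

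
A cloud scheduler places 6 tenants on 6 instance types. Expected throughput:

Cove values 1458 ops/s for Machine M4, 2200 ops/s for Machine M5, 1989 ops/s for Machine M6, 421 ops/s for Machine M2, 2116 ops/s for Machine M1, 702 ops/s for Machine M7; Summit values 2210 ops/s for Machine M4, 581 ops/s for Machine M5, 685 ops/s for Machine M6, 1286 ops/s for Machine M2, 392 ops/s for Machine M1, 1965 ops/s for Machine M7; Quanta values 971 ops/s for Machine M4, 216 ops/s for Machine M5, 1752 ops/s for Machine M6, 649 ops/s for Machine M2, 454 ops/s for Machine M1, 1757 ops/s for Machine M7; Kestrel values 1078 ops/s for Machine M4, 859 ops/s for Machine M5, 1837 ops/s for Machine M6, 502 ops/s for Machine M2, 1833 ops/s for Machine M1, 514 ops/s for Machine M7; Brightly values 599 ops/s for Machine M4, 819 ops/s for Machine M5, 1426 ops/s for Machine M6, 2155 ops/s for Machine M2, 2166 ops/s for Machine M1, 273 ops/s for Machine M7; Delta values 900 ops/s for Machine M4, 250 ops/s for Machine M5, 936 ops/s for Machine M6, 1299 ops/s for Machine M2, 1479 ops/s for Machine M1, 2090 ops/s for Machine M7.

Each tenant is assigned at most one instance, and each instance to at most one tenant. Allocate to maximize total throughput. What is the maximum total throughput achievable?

Optimal: Cove→Machine M5 (2200 ops/s), Summit→Machine M4 (2210 ops/s), Quanta→Machine M6 (1752 ops/s), Kestrel→Machine M1 (1833 ops/s), Brightly→Machine M2 (2155 ops/s), Delta→Machine M7 (2090 ops/s) — total 2200+2210+1752+1833+2155+2090 = 12240 ops/s.
Max-entry greedy (repeatedly take the single best remaining cell) gives 11152 ops/s, worse by 1088.
Next-best assignment: Cove→Machine M5, Summit→Machine M4, Quanta→Machine M7, Kestrel→Machine M6, Brightly→Machine M2, Delta→Machine M1 = 11638 ops/s.

Max total: 12240 ops/s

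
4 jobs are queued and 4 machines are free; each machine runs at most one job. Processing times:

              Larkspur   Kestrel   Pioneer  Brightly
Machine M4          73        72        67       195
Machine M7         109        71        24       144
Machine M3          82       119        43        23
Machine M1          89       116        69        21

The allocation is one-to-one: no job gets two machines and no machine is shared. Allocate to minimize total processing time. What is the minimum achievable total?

Optimal: Larkspur→Machine M3 (82 min), Kestrel→Machine M4 (72 min), Pioneer→Machine M7 (24 min), Brightly→Machine M1 (21 min) — total 82+72+24+21 = 199 min.
Column-greedy (each machine in turn goes to its cheapest remaining job) gives 250 min, worse by 51.
Swapping Brightly↔Larkspur (Brightly→Machine M3 23 min, Larkspur→Machine M1 89 min) adds 9.

Min total: 199 min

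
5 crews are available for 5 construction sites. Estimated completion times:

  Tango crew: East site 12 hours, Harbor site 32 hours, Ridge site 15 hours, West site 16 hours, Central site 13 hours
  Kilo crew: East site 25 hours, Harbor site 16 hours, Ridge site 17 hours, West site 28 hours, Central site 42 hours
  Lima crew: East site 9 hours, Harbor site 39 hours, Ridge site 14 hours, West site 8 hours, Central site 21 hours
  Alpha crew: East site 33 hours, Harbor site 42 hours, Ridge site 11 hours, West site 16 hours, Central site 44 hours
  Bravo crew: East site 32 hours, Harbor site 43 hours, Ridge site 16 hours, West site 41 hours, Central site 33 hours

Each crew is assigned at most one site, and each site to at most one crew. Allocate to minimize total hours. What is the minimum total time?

Minimum total: 70 hours

Optimal: Tango crew→Central site (13 hours), Kilo crew→Harbor site (16 hours), Lima crew→East site (9 hours), Alpha crew→West site (16 hours), Bravo crew→Ridge site (16 hours) — total 13+16+9+16+16 = 70 hours.
Min-entry greedy (repeatedly take the single cheapest remaining cell) gives 80 hours, worse by 10.
Swapping Bravo crew↔Tango crew (Bravo crew→Central site 33 hours, Tango crew→Ridge site 15 hours) adds 19.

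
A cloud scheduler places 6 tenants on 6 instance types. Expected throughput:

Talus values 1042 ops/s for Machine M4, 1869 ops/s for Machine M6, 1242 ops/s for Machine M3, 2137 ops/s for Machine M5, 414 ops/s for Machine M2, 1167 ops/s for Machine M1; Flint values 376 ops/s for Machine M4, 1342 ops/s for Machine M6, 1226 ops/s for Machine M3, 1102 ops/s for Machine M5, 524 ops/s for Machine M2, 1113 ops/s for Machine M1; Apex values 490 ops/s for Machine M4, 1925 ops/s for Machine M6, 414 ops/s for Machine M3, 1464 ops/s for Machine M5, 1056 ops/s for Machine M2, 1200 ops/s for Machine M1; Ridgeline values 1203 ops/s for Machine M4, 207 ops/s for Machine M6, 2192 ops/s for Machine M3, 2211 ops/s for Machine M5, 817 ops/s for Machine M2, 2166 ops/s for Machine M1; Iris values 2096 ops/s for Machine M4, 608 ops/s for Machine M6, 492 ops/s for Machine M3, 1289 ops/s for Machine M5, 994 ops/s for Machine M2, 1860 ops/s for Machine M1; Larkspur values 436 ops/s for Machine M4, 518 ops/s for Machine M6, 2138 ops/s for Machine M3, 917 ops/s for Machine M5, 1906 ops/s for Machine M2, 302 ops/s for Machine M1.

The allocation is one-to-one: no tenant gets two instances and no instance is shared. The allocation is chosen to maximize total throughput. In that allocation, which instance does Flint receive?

Optimal: Talus→Machine M5 (2137 ops/s), Flint→Machine M3 (1226 ops/s), Apex→Machine M6 (1925 ops/s), Ridgeline→Machine M1 (2166 ops/s), Iris→Machine M4 (2096 ops/s), Larkspur→Machine M2 (1906 ops/s) — total 2137+1226+1925+2166+2096+1906 = 11456 ops/s.
Next-best assignment: Talus→Machine M5, Flint→Machine M1, Apex→Machine M6, Ridgeline→Machine M3, Iris→Machine M4, Larkspur→Machine M2 = 11369 ops/s.
Swapping Ridgeline↔Flint (Ridgeline→Machine M3 2192 ops/s, Flint→Machine M1 1113 ops/s) loses 87.
No other one-to-one assignment exceeds 11456 ops/s.
Flint's own top instance is Machine M6 (1342 ops/s), but forcing Flint→Machine M6 and reassigning the rest optimally gives only 10935 ops/s — worse by 521.

Flint receives Machine M3.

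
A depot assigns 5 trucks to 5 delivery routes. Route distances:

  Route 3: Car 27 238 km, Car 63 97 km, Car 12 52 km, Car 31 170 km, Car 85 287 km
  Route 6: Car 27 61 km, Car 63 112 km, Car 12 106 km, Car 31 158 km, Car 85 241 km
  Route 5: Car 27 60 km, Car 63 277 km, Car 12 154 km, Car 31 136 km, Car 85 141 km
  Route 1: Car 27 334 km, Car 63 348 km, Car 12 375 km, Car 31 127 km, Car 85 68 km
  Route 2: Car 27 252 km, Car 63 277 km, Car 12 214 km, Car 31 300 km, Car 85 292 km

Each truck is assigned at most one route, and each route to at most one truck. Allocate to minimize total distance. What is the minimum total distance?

Minimum total: 576 km

This is a one-to-one assignment (minimum-cost bipartite matching).
Optimal: Car 27→Route 6 (61 km), Car 63→Route 3 (97 km), Car 12→Route 2 (214 km), Car 31→Route 5 (136 km), Car 85→Route 1 (68 km) — total 61+97+214+136+68 = 576 km.
Column-greedy (each route in turn goes to its cheapest remaining truck) gives 594 km, worse by 18.
Swapping Car 27↔Car 85 (Car 27→Route 1 334 km, Car 85→Route 6 241 km) adds 446.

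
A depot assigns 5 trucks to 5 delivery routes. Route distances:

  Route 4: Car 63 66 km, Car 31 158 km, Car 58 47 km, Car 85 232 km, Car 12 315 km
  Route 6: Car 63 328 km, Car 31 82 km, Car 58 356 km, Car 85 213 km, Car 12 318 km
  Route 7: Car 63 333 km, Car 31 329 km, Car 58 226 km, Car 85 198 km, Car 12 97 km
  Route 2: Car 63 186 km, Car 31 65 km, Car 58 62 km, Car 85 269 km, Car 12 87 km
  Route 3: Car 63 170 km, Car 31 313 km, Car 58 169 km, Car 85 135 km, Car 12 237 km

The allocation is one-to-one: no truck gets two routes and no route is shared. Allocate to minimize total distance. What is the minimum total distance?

Optimal: Car 63→Route 4 (66 km), Car 31→Route 6 (82 km), Car 58→Route 2 (62 km), Car 85→Route 3 (135 km), Car 12→Route 7 (97 km) — total 66+82+62+135+97 = 442 km.
Min-entry greedy (repeatedly take the single cheapest remaining cell) gives 672 km, worse by 230.

Min total: 442 km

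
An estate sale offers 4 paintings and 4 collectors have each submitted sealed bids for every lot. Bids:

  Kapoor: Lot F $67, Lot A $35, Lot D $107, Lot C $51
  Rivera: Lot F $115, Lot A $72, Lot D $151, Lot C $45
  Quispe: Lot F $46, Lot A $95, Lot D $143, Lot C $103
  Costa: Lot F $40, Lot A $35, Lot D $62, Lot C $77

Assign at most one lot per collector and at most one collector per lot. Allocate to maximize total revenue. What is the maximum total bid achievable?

Optimal: Kapoor→Lot D ($107), Rivera→Lot F ($115), Quispe→Lot A ($95), Costa→Lot C ($77) — total 107+115+95+77 = $394.
Row-greedy (each collector in turn takes its best remaining lot) gives $360, worse by 34.
Swapping Rivera↔Quispe (Rivera→Lot A $72, Quispe→Lot F $46) loses 92.

Max total: $394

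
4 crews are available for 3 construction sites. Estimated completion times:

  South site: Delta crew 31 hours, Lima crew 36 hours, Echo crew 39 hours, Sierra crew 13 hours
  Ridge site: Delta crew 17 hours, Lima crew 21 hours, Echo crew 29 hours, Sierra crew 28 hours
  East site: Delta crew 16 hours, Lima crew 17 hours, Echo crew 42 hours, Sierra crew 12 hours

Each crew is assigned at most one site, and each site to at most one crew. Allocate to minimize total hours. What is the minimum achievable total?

Minimum total: 47 hours

Optimal: Sierra crew→South site (13 hours), Delta crew→Ridge site (17 hours), Lima crew→East site (17 hours) — total 13+17+17 = 47 hours.
Min-entry greedy (repeatedly take the single cheapest remaining cell) gives 65 hours, worse by 18.
Swapping Sierra crew↔Delta crew (Sierra crew→Ridge site 28 hours, Delta crew→South site 31 hours) adds 29.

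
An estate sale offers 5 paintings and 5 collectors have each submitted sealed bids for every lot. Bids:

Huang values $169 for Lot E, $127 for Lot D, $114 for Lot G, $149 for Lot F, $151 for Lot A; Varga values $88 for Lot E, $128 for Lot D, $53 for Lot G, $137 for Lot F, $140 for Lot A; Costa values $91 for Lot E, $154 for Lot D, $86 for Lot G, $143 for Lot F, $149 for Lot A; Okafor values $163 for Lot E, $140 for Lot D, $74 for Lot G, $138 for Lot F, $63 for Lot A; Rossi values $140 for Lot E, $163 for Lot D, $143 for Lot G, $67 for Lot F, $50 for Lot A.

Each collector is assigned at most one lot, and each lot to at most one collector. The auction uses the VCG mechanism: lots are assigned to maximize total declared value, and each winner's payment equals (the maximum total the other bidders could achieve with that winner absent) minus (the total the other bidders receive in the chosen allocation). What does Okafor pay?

Efficient allocation: Huang→Lot F ($149), Varga→Lot A ($140), Costa→Lot D ($154), Okafor→Lot E ($163), Rossi→Lot G ($143); total welfare W = $749.
Okafor receives Lot E at value $163, so the others get W − 163 = $586.
Without Okafor: best allocation of the remaining 4 bidders over all 5 lots is Huang→Lot E ($169), Varga→Lot F ($137), Costa→Lot A ($149), Rossi→Lot D ($163), total $618.
VCG payment = (others' best without Okafor) − (others' welfare with Okafor) = 618 − 586 = $32.

Okafor pays $32.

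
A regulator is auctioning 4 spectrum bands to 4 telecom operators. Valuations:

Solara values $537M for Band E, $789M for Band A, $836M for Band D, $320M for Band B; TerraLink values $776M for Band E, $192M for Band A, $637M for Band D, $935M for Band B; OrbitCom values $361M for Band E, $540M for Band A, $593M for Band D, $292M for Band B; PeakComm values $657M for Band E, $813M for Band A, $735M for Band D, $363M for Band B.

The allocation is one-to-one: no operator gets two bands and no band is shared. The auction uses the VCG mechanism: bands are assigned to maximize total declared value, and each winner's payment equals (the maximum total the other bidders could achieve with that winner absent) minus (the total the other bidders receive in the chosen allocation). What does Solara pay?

Efficient allocation: Solara→Band A ($789M), TerraLink→Band B ($935M), OrbitCom→Band D ($593M), PeakComm→Band E ($657M); total welfare W = $2974M.
Solara receives Band A at value $789M, so the others get W − 789 = $2185M.
Without Solara: best allocation of the remaining 3 bidders over all 4 bands is TerraLink→Band B ($935M), OrbitCom→Band D ($593M), PeakComm→Band A ($813M), total $2341M.
VCG payment = (others' best without Solara) − (others' welfare with Solara) = 2341 − 2185 = $156M.

Solara pays $156M.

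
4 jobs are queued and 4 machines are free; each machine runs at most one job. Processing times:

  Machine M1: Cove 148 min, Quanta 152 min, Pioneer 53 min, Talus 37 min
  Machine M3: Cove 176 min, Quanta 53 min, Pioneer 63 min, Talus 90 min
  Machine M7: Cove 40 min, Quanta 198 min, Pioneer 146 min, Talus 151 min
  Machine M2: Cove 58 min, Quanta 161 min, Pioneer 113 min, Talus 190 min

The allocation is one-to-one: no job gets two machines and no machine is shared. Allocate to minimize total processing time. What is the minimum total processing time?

Optimal: Cove→Machine M7 (40 min), Quanta→Machine M3 (53 min), Pioneer→Machine M2 (113 min), Talus→Machine M1 (37 min) — total 40+53+113+37 = 243 min.
Row-greedy (each job in turn takes its cheapest remaining machine) gives 336 min, worse by 93.
Next-best assignment: Cove→Machine M2, Quanta→Machine M3, Pioneer→Machine M7, Talus→Machine M1 = 294 min.

Minimum total: 243 min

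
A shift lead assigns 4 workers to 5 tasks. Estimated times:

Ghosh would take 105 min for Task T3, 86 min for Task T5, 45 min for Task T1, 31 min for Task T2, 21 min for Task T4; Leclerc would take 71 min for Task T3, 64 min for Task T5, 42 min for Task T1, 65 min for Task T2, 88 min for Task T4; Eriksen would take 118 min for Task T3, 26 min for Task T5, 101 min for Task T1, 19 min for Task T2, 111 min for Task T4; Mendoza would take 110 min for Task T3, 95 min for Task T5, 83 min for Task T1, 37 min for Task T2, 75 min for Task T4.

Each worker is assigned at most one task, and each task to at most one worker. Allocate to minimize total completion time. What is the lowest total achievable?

This is a one-to-one assignment (minimum-cost bipartite matching).
Optimal: Ghosh→Task T4 (21 min), Leclerc→Task T1 (42 min), Eriksen→Task T5 (26 min), Mendoza→Task T2 (37 min) — total 21+42+26+37 = 126 min.
Column-greedy (each task in turn goes to its cheapest remaining worker) gives 179 min, worse by 53.

Min total: 126 min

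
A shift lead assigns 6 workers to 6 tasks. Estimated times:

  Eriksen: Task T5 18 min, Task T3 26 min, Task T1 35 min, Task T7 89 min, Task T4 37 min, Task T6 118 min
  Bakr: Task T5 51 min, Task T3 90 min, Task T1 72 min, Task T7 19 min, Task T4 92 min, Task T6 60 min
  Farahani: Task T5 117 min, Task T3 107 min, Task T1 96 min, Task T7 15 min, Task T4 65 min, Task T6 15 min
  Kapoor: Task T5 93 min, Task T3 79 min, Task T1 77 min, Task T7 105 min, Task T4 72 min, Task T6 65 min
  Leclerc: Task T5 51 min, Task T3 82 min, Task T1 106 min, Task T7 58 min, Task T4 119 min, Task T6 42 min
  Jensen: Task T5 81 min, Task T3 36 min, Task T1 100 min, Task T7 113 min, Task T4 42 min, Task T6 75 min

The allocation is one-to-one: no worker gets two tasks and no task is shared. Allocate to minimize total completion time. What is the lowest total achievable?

Optimal: Eriksen→Task T1 (35 min), Bakr→Task T7 (19 min), Farahani→Task T6 (15 min), Kapoor→Task T4 (72 min), Leclerc→Task T5 (51 min), Jensen→Task T3 (36 min) — total 35+19+15+72+51+36 = 228 min.
Next-best assignment: Eriksen→Task T3, Bakr→Task T7, Farahani→Task T6, Kapoor→Task T1, Leclerc→Task T5, Jensen→Task T4 = 230 min.

Minimum total: 228 min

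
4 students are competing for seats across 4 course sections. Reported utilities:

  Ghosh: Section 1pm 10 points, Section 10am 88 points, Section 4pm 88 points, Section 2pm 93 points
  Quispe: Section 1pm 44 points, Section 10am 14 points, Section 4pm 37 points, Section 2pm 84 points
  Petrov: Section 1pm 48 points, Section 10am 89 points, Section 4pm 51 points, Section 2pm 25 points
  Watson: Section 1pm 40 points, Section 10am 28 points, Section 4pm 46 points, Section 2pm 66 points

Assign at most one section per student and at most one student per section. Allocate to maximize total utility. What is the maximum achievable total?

Maximum total: 301 points

Optimal: Ghosh→Section 4pm (88 points), Quispe→Section 2pm (84 points), Petrov→Section 10am (89 points), Watson→Section 1pm (40 points) — total 88+84+89+40 = 301 points.
Row-greedy (each student in turn takes its best remaining section) gives 272 points, worse by 29.
Swapping Quispe↔Watson (Quispe→Section 1pm 44 points, Watson→Section 2pm 66 points) loses 14.
No other one-to-one assignment exceeds 301 points.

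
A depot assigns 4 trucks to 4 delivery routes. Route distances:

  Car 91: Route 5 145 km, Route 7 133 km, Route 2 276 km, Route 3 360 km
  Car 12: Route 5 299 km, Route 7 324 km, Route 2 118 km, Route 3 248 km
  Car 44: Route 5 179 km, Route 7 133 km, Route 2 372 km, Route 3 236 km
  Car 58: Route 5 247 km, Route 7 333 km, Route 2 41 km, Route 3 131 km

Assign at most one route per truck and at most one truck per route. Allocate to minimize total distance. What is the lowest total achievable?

Minimum total: 527 km

Optimal: Car 91→Route 5 (145 km), Car 12→Route 2 (118 km), Car 44→Route 7 (133 km), Car 58→Route 3 (131 km) — total 145+118+133+131 = 527 km.
Row-greedy (each truck in turn takes its cheapest remaining route) gives 561 km, worse by 34.
Swapping Car 91↔Car 58 (Car 91→Route 3 360 km, Car 58→Route 5 247 km) adds 331.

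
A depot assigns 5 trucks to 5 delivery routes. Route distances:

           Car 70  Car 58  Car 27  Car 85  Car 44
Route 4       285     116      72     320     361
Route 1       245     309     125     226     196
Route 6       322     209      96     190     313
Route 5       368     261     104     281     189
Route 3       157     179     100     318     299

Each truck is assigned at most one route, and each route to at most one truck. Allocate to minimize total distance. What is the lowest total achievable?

Minimum total: 763 km

Optimal: Car 70→Route 3 (157 km), Car 58→Route 4 (116 km), Car 27→Route 5 (104 km), Car 85→Route 6 (190 km), Car 44→Route 1 (196 km) — total 157+116+104+190+196 = 763 km.
Next-best assignment: Car 70→Route 3, Car 58→Route 4, Car 27→Route 1, Car 85→Route 6, Car 44→Route 5 = 777 km.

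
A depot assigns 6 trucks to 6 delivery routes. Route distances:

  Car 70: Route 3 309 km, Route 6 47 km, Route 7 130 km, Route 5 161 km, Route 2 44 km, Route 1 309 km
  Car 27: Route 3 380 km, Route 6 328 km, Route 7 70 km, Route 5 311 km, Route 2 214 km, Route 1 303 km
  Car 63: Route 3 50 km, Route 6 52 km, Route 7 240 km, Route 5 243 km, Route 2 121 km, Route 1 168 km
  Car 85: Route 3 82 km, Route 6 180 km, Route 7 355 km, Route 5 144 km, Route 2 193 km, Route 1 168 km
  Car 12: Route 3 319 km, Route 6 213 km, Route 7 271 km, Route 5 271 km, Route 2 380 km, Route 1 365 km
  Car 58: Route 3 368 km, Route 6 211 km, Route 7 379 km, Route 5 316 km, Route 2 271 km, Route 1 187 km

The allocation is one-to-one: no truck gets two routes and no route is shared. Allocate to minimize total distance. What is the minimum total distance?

Optimal: Car 70→Route 2 (44 km), Car 27→Route 7 (70 km), Car 63→Route 6 (52 km), Car 85→Route 3 (82 km), Car 12→Route 5 (271 km), Car 58→Route 1 (187 km) — total 44+70+52+82+271+187 = 706 km.
Column-greedy (each route in turn goes to its cheapest remaining truck) gives 947 km, worse by 241.
Next-best assignment: Car 70→Route 2, Car 27→Route 7, Car 63→Route 3, Car 85→Route 5, Car 12→Route 6, Car 58→Route 1 = 708 km.
Every other assignment is strictly worse.

Min total: 706 km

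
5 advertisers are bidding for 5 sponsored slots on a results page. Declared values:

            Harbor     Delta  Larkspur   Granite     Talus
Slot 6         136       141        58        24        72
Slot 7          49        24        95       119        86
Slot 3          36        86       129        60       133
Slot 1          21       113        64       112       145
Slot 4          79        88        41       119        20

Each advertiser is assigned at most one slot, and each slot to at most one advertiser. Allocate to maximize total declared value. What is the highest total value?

Treat this as an assignment problem: match each advertiser to one slot.
Optimal: Harbor→Slot 6 ($136), Delta→Slot 4 ($88), Larkspur→Slot 3 ($129), Granite→Slot 7 ($119), Talus→Slot 1 ($145) — total 136+88+129+119+145 = $617.
Row-greedy (each advertiser in turn takes its best remaining slot) gives $517, worse by 100.
Next-best assignment: Harbor→Slot 4, Delta→Slot 6, Larkspur→Slot 3, Granite→Slot 7, Talus→Slot 1 = $613.
Checked against all permutations: $617 is optimal.

Maximum total: $617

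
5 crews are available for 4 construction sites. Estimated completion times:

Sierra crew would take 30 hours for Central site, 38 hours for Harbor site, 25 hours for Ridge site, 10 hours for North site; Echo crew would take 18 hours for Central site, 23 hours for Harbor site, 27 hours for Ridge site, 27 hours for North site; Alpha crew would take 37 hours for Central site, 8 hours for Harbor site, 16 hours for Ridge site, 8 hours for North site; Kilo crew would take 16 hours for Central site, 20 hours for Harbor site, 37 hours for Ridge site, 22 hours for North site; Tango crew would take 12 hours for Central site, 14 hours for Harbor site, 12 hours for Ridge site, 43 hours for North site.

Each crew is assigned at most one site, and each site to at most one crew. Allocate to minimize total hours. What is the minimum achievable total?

Minimum total: 46 hours

Optimal: Kilo crew→Central site (16 hours), Alpha crew→Harbor site (8 hours), Tango crew→Ridge site (12 hours), Sierra crew→North site (10 hours) — total 16+8+12+10 = 46 hours.
Column-greedy (each site in turn goes to its cheapest remaining crew) gives 67 hours, worse by 21.
Checked against all permutations: 46 hours is optimal.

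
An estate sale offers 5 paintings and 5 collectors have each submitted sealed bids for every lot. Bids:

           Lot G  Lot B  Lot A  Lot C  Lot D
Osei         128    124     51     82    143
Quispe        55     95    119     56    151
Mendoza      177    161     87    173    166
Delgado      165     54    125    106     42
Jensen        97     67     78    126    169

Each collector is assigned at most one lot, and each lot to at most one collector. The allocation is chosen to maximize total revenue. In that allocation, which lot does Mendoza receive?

Optimal: Osei→Lot B ($124), Quispe→Lot A ($119), Mendoza→Lot C ($173), Delgado→Lot G ($165), Jensen→Lot D ($169) — total 124+119+173+165+169 = $750.
Max-entry greedy (repeatedly take the single best remaining cell) gives $651, worse by 99.
Next-best assignment: Osei→Lot D, Quispe→Lot A, Mendoza→Lot B, Delgado→Lot G, Jensen→Lot C = $714.
Every other assignment is strictly worse.
Mendoza's own top lot is Lot G ($177), but forcing Mendoza→Lot G and reassigning the rest optimally gives only $703 — worse by 47.

Mendoza receives Lot C.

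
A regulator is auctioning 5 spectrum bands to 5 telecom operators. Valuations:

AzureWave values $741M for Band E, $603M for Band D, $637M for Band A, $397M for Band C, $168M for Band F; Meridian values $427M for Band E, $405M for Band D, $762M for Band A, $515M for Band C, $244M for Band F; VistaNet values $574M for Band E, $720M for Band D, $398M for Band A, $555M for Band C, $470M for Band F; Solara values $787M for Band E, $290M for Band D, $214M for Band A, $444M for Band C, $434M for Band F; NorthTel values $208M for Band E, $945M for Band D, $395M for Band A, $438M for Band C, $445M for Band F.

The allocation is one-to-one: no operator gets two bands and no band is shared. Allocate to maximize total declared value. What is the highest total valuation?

Optimal: AzureWave→Band E ($741M), Meridian→Band A ($762M), VistaNet→Band C ($555M), Solara→Band F ($434M), NorthTel→Band D ($945M) — total 741+762+555+434+945 = $3437M.
Column-greedy (each band in turn goes to its best remaining operator) gives $3217M, worse by 220.
Next-best assignment: AzureWave→Band E, Meridian→Band A, VistaNet→Band F, Solara→Band C, NorthTel→Band D = $3362M.
Swapping Solara↔AzureWave (Solara→Band E $787M, AzureWave→Band F $168M) loses 220.
Every other assignment is strictly worse.

Maximum total: $3437M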